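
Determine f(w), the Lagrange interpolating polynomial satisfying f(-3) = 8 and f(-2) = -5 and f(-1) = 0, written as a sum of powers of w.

Build the Lagrange basis polynomials:
L_0(w) = (w + 2)(w + 1) / [2] = (1/2)w^2 + (3/2)w + 1
L_1(w) = (w + 3)(w + 1) / [-1] = -w^2 - 4w - 3
L_2(w) = (w + 3)(w + 2) / [2] = (1/2)w^2 + (5/2)w + 3
f(w) = 8·L_0 + (-5)·L_1 + 0·L_2
  8·L_0(w) = 4w^2 + 12w + 8
  (-5)·L_1(w) = 5w^2 + 20w + 15
  0·L_2(w) = 0
Adding term by term: 9w^2 + 32w + 23

f(w) = 9w^2 + 32w + 23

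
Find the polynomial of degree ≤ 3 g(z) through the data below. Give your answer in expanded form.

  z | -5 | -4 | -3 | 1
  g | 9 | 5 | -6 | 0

Newton's divided differences:
g[-5,-4] = (5 - 9) / (-4 - (-5)) = -4
g[-4,-3] = (-6 - 5) / (-3 - (-4)) = -11
g[-3,1] = (0 - (-6)) / (1 - (-3)) = 3/2
g[-5,-4,-3] = (-11 - (-4)) / (-3 - (-5)) = -7/2
g[-4,-3,1] = (3/2 - (-11)) / (1 - (-4)) = 5/2
g[-5,-4,-3,1] = (5/2 - (-7/2)) / (1 - (-5)) = 1
g(z) = 9 + (-4)·(z + 5) + (-7/2)·(z + 5)(z + 4) + 1·(z + 5)(z + 4)(z + 3)
Expanding: g(z) = z^3 + (17/2)z^2 + (23/2)z - 21

g(z) = z^3 + (17/2)z^2 + (23/2)z - 21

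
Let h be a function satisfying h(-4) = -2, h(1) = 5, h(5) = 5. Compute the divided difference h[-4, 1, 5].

h[-4,1] = (5 - (-2)) / (1 - (-4)) = 7/5
h[1,5] = (5 - 5) / (5 - 1) = 0
h[-4,1,5] = (0 - 7/5) / (5 - (-4)) = -7/45

-7/45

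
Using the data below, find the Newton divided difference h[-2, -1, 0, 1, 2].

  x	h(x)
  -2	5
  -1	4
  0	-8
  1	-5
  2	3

h[-2,-1] = (4 - 5) / (-1 - (-2)) = -1
h[-1,0] = (-8 - 4) / (0 - (-1)) = -12
h[0,1] = (-5 - (-8)) / (1 - 0) = 3
h[1,2] = (3 - (-5)) / (2 - 1) = 8
h[-2,-1,0] = (-12 - (-1)) / (0 - (-2)) = -11/2
h[-1,0,1] = (3 - (-12)) / (1 - (-1)) = 15/2
h[0,1,2] = (8 - 3) / (2 - 0) = 5/2
h[-2,-1,0,1] = (15/2 - (-11/2)) / (1 - (-2)) = 13/3
h[-1,0,1,2] = (5/2 - 15/2) / (2 - (-1)) = -5/3
h[-2,-1,0,1,2] = (-5/3 - 13/3) / (2 - (-2)) = -3/2

-3/2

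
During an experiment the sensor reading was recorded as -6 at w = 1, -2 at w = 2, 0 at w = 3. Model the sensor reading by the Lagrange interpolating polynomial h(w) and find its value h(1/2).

-35/4

L_0(1/2) = (-3/2)·(-5/2)/[(-1)·(-2)] = 15/8
L_1(1/2) = (-1/2)·(-5/2)/[(1)·(-1)] = -5/4
L_2(1/2) = (-1/2)·(-3/2)/[(2)·(1)] = 3/8
Sum: (-6)·(15/8) + (-2)·(-5/4) + 0 = -35/4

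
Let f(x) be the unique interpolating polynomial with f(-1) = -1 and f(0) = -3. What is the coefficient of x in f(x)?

-2

Build the Lagrange basis polynomials:
L_0(x) = x / [-1] = -x
L_1(x) = (x + 1) / [1] = x + 1
f(x) = (-1)·L_0 + (-3)·L_1
Only the coefficient of x is needed; take it from each L_i and combine:
(-1)·(-1) + (-3)·(1) = -2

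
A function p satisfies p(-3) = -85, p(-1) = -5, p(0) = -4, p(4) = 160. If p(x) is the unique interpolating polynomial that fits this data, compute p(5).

331

Evaluate each Lagrange basis at x = 5:
L_0(5) = (6)·(5)·(1)/[(-2)·(-3)·(-7)] = -5/7
L_1(5) = (8)·(5)·(1)/[(2)·(-1)·(-5)] = 4
L_2(5) = (8)·(6)·(1)/[(3)·(1)·(-4)] = -4
L_3(5) = (8)·(6)·(5)/[(7)·(5)·(4)] = 12/7
Sum: (-85)·(-5/7) + (-5)·(4) + (-4)·(-4) + 160·(12/7) = 331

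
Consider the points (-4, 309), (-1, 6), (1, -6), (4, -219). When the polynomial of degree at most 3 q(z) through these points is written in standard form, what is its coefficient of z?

-2

Build the Lagrange basis polynomials:
L_0(z) = (z + 1)(z - 1)(z - 4) / [-120] = -(1/120)z^3 + (1/30)z^2 + (1/120)z - 1/30
L_1(z) = (z + 4)(z - 1)(z - 4) / [30] = (1/30)z^3 - (1/30)z^2 - (8/15)z + 8/15
L_2(z) = (z + 4)(z + 1)(z - 4) / [-30] = -(1/30)z^3 - (1/30)z^2 + (8/15)z + 8/15
L_3(z) = (z + 4)(z + 1)(z - 1) / [120] = (1/120)z^3 + (1/30)z^2 - (1/120)z - 1/30
q(z) = 309·L_0 + 6·L_1 + (-6)·L_2 + (-219)·L_3
Only the coefficient of z is needed; take it from each L_i and combine:
309·(1/120) + 6·(-8/15) + (-6)·(8/15) + (-219)·(-1/120) = -2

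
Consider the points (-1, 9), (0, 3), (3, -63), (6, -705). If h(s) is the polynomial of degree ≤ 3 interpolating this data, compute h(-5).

593

Using Newton's divided-difference form:
h[-1,0] = (3 - 9) / (0 - (-1)) = -6
h[0,3] = (-63 - 3) / (3 - 0) = -22
h[3,6] = (-705 - (-63)) / (6 - 3) = -214
h[-1,0,3] = (-22 - (-6)) / (3 - (-1)) = -4
h[0,3,6] = (-214 - (-22)) / (6 - 0) = -32
h[-1,0,3,6] = (-32 - (-4)) / (6 - (-1)) = -4
h(-5) = 9 + (-6)·(-4) + (-4)·(-4)·(-5) + (-4)·(-4)·(-5)·(-8) = 593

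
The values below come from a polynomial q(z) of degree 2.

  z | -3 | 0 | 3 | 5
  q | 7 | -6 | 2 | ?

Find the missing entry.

The 3 known values determine q uniquely (degree ≤ 2).
Evaluate each Lagrange basis at z = 5:
L_0(5) = (5)·(2)/[(-3)·(-6)] = 5/9
L_1(5) = (8)·(2)/[(3)·(-3)] = -16/9
L_2(5) = (8)·(5)/[(6)·(3)] = 20/9
Sum: 7·(5/9) + (-6)·(-16/9) + 2·(20/9) = 19

19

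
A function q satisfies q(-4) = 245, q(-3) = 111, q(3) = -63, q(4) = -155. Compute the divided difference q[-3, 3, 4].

q[-3,3] = (-63 - 111) / (3 - (-3)) = -29
q[3,4] = (-155 - (-63)) / (4 - 3) = -92
q[-3,3,4] = (-92 - (-29)) / (4 - (-3)) = -9

-9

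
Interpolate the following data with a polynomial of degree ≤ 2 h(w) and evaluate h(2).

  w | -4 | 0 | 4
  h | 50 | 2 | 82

26

Evaluate each Lagrange basis at w = 2:
L_0(2) = (2)·(-2)/[(-4)·(-8)] = -1/8
L_1(2) = (6)·(-2)/[(4)·(-4)] = 3/4
L_2(2) = (6)·(2)/[(8)·(4)] = 3/8
Sum: 50·(-1/8) + 2·(3/4) + 82·(3/8) = 26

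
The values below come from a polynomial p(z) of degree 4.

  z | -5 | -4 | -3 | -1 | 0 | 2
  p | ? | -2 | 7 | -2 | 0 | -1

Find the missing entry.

The 5 known values determine p uniquely (degree ≤ 4).
Evaluate each Lagrange basis at z = -5:
L_0(-5) = (-2)·(-4)·(-5)·(-7)/[(-1)·(-3)·(-4)·(-6)] = 35/9
L_1(-5) = (-1)·(-4)·(-5)·(-7)/[(1)·(-2)·(-3)·(-5)] = -14/3
L_2(-5) = (-1)·(-2)·(-5)·(-7)/[(3)·(2)·(-1)·(-3)] = 35/9
L_3(-5) = (-1)·(-2)·(-4)·(-7)/[(4)·(3)·(1)·(-2)] = -7/3
L_4(-5) = (-1)·(-2)·(-4)·(-5)/[(6)·(5)·(3)·(2)] = 2/9
Sum: (-2)·(35/9) + 7·(-14/3) + (-2)·(35/9) + 0 + (-1)·(2/9) = -436/9

-436/9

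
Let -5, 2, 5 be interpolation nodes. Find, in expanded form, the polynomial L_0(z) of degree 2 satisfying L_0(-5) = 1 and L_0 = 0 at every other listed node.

L_0(z) = (1/70)z^2 - (1/10)z + 1/7

L_0(z) = (z - 2)(z - 5) / [(-7)·(-10)]
       = (z^2 - 7z + 10) / (70)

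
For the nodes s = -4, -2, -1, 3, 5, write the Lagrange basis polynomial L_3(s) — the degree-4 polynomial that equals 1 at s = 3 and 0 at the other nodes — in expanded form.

L_3(s) = -(1/280)s^4 - (1/140)s^3 + (3/40)s^2 + (31/140)s + 1/7

L_3(s) = (s + 4)(s + 2)(s + 1)(s - 5) / [(7)·(5)·(4)·(-2)]
       = (s^4 + 2s^3 - 21s^2 - 62s - 40) / (-280)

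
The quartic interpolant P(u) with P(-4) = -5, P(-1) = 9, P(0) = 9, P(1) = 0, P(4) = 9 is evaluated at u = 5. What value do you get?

Using Newton's divided-difference form:
P[-4,-1] = (9 - (-5)) / (-1 - (-4)) = 14/3
P[-1,0] = (9 - 9) / (0 - (-1)) = 0
P[0,1] = (0 - 9) / (1 - 0) = -9
P[1,4] = (9 - 0) / (4 - 1) = 3
P[-4,-1,0] = (0 - 14/3) / (0 - (-4)) = -7/6
P[-1,0,1] = (-9 - 0) / (1 - (-1)) = -9/2
P[0,1,4] = (3 - (-9)) / (4 - 0) = 3
P[-4,-1,0,1] = (-9/2 - (-7/6)) / (1 - (-4)) = -2/3
P[-1,0,1,4] = (3 - (-9/2)) / (4 - (-1)) = 3/2
P[-4,-1,0,1,4] = (3/2 - (-2/3)) / (4 - (-4)) = 13/48
P(5) = -5 + (14/3)·(9) + (-7/6)·(9)·(6) + (-2/3)·(9)·(6)·(5) + (13/48)·(9)·(6)·(5)·(4) = 173/2

173/2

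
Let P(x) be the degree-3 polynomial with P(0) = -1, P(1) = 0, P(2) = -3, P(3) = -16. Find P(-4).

75

Evaluate each Lagrange basis at x = -4:
L_0(-4) = (-5)·(-6)·(-7)/[(-1)·(-2)·(-3)] = 35
L_1(-4) = (-4)·(-6)·(-7)/[(1)·(-1)·(-2)] = -84
L_2(-4) = (-4)·(-5)·(-7)/[(2)·(1)·(-1)] = 70
L_3(-4) = (-4)·(-5)·(-6)/[(3)·(2)·(1)] = -20
Sum: (-1)·(35) + 0 + (-3)·(70) + (-16)·(-20) = 75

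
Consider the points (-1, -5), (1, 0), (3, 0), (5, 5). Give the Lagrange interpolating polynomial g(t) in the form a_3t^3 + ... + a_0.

g(t) = (5/24)t^3 - (5/4)t^2 + (55/24)t - 5/4

Build the Lagrange basis polynomials:
L_0(t) = (t - 1)(t - 3)(t - 5) / [-48] = -(1/48)t^3 + (3/16)t^2 - (23/48)t + 5/16
L_1(t) = (t + 1)(t - 3)(t - 5) / [16] = (1/16)t^3 - (7/16)t^2 + (7/16)t + 15/16
L_2(t) = (t + 1)(t - 1)(t - 5) / [-16] = -(1/16)t^3 + (5/16)t^2 + (1/16)t - 5/16
L_3(t) = (t + 1)(t - 1)(t - 3) / [48] = (1/48)t^3 - (1/16)t^2 - (1/48)t + 1/16
g(t) = (-5)·L_0 + 0·L_1 + 0·L_2 + 5·L_3
  (-5)·L_0(t) = (5/48)t^3 - (15/16)t^2 + (115/48)t - 25/16
  0·L_1(t) = 0
  0·L_2(t) = 0
  5·L_3(t) = (5/48)t^3 - (5/16)t^2 - (5/48)t + 5/16
Adding term by term: (5/24)t^3 - (5/4)t^2 + (55/24)t - 5/4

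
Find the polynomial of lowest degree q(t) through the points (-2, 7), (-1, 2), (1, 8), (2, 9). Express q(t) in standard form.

L_0(t) = (t + 1)(t - 1)(t - 2) / [-12] = -(1/12)t^3 + (1/6)t^2 + (1/12)t - 1/6
L_1(t) = (t + 2)(t - 1)(t - 2) / [6] = (1/6)t^3 - (1/6)t^2 - (2/3)t + 2/3
L_2(t) = (t + 2)(t + 1)(t - 2) / [-6] = -(1/6)t^3 - (1/6)t^2 + (2/3)t + 2/3
L_3(t) = (t + 2)(t + 1)(t - 1) / [12] = (1/12)t^3 + (1/6)t^2 - (1/12)t - 1/6
q(t) = 7·L_0 + 2·L_1 + 8·L_2 + 9·L_3
  7·L_0(t) = -(7/12)t^3 + (7/6)t^2 + (7/12)t - 7/6
  2·L_1(t) = (1/3)t^3 - (1/3)t^2 - (4/3)t + 4/3
  8·L_2(t) = -(4/3)t^3 - (4/3)t^2 + (16/3)t + 16/3
  9·L_3(t) = (3/4)t^3 + (3/2)t^2 - (3/4)t - 3/2
Adding term by term: -(5/6)t^3 + t^2 + (23/6)t + 4

q(t) = -(5/6)t^3 + t^2 + (23/6)t + 4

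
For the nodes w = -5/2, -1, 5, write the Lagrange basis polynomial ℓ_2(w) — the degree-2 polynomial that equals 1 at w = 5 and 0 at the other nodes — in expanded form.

ℓ_2(w) = (w + 5/2)(w + 1) / [(15/2)·(6)]
       = (w^2 + (7/2)w + 5/2) / (45)

ℓ_2(w) = (1/45)w^2 + (7/90)w + 1/18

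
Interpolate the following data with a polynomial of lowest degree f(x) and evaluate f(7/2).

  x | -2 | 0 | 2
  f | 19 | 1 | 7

Using Newton's divided-difference form:
f[-2,0] = (1 - 19) / (0 - (-2)) = -9
f[0,2] = (7 - 1) / (2 - 0) = 3
f[-2,0,2] = (3 - (-9)) / (2 - (-2)) = 3
f(7/2) = 19 + (-9)·(11/2) + 3·(11/2)·(7/2) = 109/4

109/4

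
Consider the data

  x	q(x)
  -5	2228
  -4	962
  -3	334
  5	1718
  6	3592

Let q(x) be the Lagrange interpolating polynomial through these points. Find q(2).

Evaluate each Lagrange basis at x = 2:
L_0(2) = (6)·(5)·(-3)·(-4)/[(-1)·(-2)·(-10)·(-11)] = 18/11
L_1(2) = (7)·(5)·(-3)·(-4)/[(1)·(-1)·(-9)·(-10)] = -14/3
L_2(2) = (7)·(6)·(-3)·(-4)/[(2)·(1)·(-8)·(-9)] = 7/2
L_3(2) = (7)·(6)·(5)·(-4)/[(10)·(9)·(8)·(-1)] = 7/6
L_4(2) = (7)·(6)·(5)·(-3)/[(11)·(10)·(9)·(1)] = -7/11
Sum: 2228·(18/11) + 962·(-14/3) + 334·(7/2) + 1718·(7/6) + 3592·(-7/11) = 44

44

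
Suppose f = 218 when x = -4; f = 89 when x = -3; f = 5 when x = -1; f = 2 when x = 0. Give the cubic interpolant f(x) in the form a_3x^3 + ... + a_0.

Build the Lagrange basis polynomials:
L_0(x) = (x + 3)(x + 1)x / [-12] = -(1/12)x^3 - (1/3)x^2 - (1/4)x
L_1(x) = (x + 4)(x + 1)x / [6] = (1/6)x^3 + (5/6)x^2 + (2/3)x
L_2(x) = (x + 4)(x + 3)x / [-6] = -(1/6)x^3 - (7/6)x^2 - 2x
L_3(x) = (x + 4)(x + 3)(x + 1) / [12] = (1/12)x^3 + (2/3)x^2 + (19/12)x + 1
f(x) = 218·L_0 + 89·L_1 + 5·L_2 + 2·L_3
  218·L_0(x) = -(109/6)x^3 - (218/3)x^2 - (109/2)x
  89·L_1(x) = (89/6)x^3 + (445/6)x^2 + (178/3)x
  5·L_2(x) = -(5/6)x^3 - (35/6)x^2 - 10x
  2·L_3(x) = (1/6)x^3 + (4/3)x^2 + (19/6)x + 2
Adding term by term: -4x^3 - 3x^2 - 2x + 2

f(x) = -4x^3 - 3x^2 - 2x + 2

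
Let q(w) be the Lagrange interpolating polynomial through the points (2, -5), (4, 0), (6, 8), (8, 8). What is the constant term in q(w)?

L_0(w) = (w - 4)(w - 6)(w - 8) / [-48] = -(1/48)w^3 + (3/8)w^2 - (13/6)w + 4
L_1(w) = (w - 2)(w - 6)(w - 8) / [16] = (1/16)w^3 - w^2 + (19/4)w - 6
L_2(w) = (w - 2)(w - 4)(w - 8) / [-16] = -(1/16)w^3 + (7/8)w^2 - (7/2)w + 4
L_3(w) = (w - 2)(w - 4)(w - 6) / [48] = (1/48)w^3 - (1/4)w^2 + (11/12)w - 1
q(w) = (-5)·L_0 + 0·L_1 + 8·L_2 + 8·L_3
Only the constant term is needed; take it from each L_i and combine:
(-5)·(4) + 0·(-6) + 8·(4) + 8·(-1) = 4

4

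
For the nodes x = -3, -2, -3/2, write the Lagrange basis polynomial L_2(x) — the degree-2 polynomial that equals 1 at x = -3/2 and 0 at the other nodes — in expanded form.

L_2(x) = (4/3)x^2 + (20/3)x + 8

L_2(x) = (x + 3)(x + 2) / [(3/2)·(1/2)]
       = (x^2 + 5x + 6) / (3/4)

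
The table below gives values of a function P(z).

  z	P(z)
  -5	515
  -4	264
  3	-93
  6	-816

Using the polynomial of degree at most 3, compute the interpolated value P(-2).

32

Evaluate each Lagrange basis at z = -2:
L_0(-2) = (2)·(-5)·(-8)/[(-1)·(-8)·(-11)] = -10/11
L_1(-2) = (3)·(-5)·(-8)/[(1)·(-7)·(-10)] = 12/7
L_2(-2) = (3)·(2)·(-8)/[(8)·(7)·(-3)] = 2/7
L_3(-2) = (3)·(2)·(-5)/[(11)·(10)·(3)] = -1/11
Sum: 515·(-10/11) + 264·(12/7) + (-93)·(2/7) + (-816)·(-1/11) = 32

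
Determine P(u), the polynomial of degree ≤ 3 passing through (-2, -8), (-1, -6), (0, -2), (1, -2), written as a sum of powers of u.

Build the Lagrange basis polynomials:
L_0(u) = (u + 1)u(u - 1) / [-6] = -(1/6)u^3 + (1/6)u
L_1(u) = (u + 2)u(u - 1) / [2] = (1/2)u^3 + (1/2)u^2 - u
L_2(u) = (u + 2)(u + 1)(u - 1) / [-2] = -(1/2)u^3 - u^2 + (1/2)u + 1
L_3(u) = (u + 2)(u + 1)u / [6] = (1/6)u^3 + (1/2)u^2 + (1/3)u
P(u) = (-8)·L_0 + (-6)·L_1 + (-2)·L_2 + (-2)·L_3
  (-8)·L_0(u) = (4/3)u^3 - (4/3)u
  (-6)·L_1(u) = -3u^3 - 3u^2 + 6u
  (-2)·L_2(u) = u^3 + 2u^2 - u - 2
  (-2)·L_3(u) = -(1/3)u^3 - u^2 - (2/3)u
Adding term by term: -u^3 - 2u^2 + 3u - 2

P(u) = -u^3 - 2u^2 + 3u - 2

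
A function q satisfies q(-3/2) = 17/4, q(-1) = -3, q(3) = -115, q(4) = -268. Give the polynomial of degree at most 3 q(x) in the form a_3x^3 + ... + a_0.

q(x) = -4x^3 - x^2 + 2x - 4

L_0(x) = (x + 1)(x - 3)(x - 4) / [-99/8] = -(8/99)x^3 + (16/33)x^2 - (40/99)x - 32/33
L_1(x) = (x + 3/2)(x - 3)(x - 4) / [10] = (1/10)x^3 - (11/20)x^2 + (3/20)x + 9/5
L_2(x) = (x + 3/2)(x + 1)(x - 4) / [-18] = -(1/18)x^3 + (1/12)x^2 + (17/36)x + 1/3
L_3(x) = (x + 3/2)(x + 1)(x - 3) / [55/2] = (2/55)x^3 - (1/55)x^2 - (12/55)x - 9/55
q(x) = (17/4)·L_0 + (-3)·L_1 + (-115)·L_2 + (-268)·L_3
  (17/4)·L_0(x) = -(34/99)x^3 + (68/33)x^2 - (170/99)x - 136/33
  (-3)·L_1(x) = -(3/10)x^3 + (33/20)x^2 - (9/20)x - 27/5
  (-115)·L_2(x) = (115/18)x^3 - (115/12)x^2 - (1955/36)x - 115/3
  (-268)·L_3(x) = -(536/55)x^3 + (268/55)x^2 + (3216/55)x + 2412/55
Adding term by term: -4x^3 - x^2 + 2x - 4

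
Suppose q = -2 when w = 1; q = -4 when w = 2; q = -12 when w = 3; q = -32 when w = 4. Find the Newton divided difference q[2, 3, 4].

-6

q[2,3] = (-12 - (-4)) / (3 - 2) = -8
q[3,4] = (-32 - (-12)) / (4 - 3) = -20
q[2,3,4] = (-20 - (-8)) / (4 - 2) = -6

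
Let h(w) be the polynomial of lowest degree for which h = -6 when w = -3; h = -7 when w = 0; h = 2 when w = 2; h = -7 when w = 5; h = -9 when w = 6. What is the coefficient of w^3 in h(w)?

L_0(w) = w(w - 2)(w - 5)(w - 6) / [1080] = (1/1080)w^4 - (13/1080)w^3 + (13/270)w^2 - (1/18)w
L_1(w) = (w + 3)(w - 2)(w - 5)(w - 6) / [-180] = -(1/180)w^4 + (1/18)w^3 - (13/180)w^2 - (8/15)w + 1
L_2(w) = (w + 3)w(w - 5)(w - 6) / [120] = (1/120)w^4 - (1/15)w^3 - (1/40)w^2 + (3/4)w
L_3(w) = (w + 3)w(w - 2)(w - 6) / [-120] = -(1/120)w^4 + (1/24)w^3 + (1/10)w^2 - (3/10)w
L_4(w) = (w + 3)w(w - 2)(w - 5) / [216] = (1/216)w^4 - (1/54)w^3 - (11/216)w^2 + (5/36)w
h(w) = (-6)·L_0 + (-7)·L_1 + 2·L_2 + (-7)·L_3 + (-9)·L_4
Only the coefficient of w^3 is needed; take it from each L_i and combine:
(-6)·(-13/1080) + (-7)·(1/18) + 2·(-1/15) + (-7)·(1/24) + (-9)·(-1/54) = -23/40

-23/40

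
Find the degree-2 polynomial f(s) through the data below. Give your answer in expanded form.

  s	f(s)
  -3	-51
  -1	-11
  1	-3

f(s) = -4s^2 + 4s - 3

Newton's divided differences:
f[-3,-1] = (-11 - (-51)) / (-1 - (-3)) = 20
f[-1,1] = (-3 - (-11)) / (1 - (-1)) = 4
f[-3,-1,1] = (4 - 20) / (1 - (-3)) = -4
f(s) = -51 + 20·(s + 3) + (-4)·(s + 3)(s + 1)
Expanding: f(s) = -4s^2 + 4s - 3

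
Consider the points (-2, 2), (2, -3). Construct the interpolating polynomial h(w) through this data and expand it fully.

Build the Lagrange basis polynomials:
L_0(w) = (w - 2) / [-4] = -(1/4)w + 1/2
L_1(w) = (w + 2) / [4] = (1/4)w + 1/2
h(w) = 2·L_0 + (-3)·L_1
  2·L_0(w) = -(1/2)w + 1
  (-3)·L_1(w) = -(3/4)w - 3/2
Adding term by term: -(5/4)w - 1/2

h(w) = -(5/4)w - 1/2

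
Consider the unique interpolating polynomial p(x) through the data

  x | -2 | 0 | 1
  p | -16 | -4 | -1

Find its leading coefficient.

L_0(x) = x(x - 1) / [6] = (1/6)x^2 - (1/6)x
L_1(x) = (x + 2)(x - 1) / [-2] = -(1/2)x^2 - (1/2)x + 1
L_2(x) = (x + 2)x / [3] = (1/3)x^2 + (2/3)x
p(x) = (-16)·L_0 + (-4)·L_1 + (-1)·L_2
Only the coefficient of x^2 is needed; take it from each L_i and combine:
(-16)·(1/6) + (-4)·(-1/2) + (-1)·(1/3) = -1

-1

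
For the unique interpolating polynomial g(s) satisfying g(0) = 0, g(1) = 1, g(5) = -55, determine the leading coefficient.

The leading coefficient equals the top divided difference g[0,1,5].
g[0,1] = (1 - 0) / (1 - 0) = 1
g[1,5] = (-55 - 1) / (5 - 1) = -14
g[0,1,5] = (-14 - 1) / (5 - 0) = -3

-3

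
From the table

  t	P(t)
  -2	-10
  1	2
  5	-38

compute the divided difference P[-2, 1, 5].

-2

P[-2,1] = (2 - (-10)) / (1 - (-2)) = 4
P[1,5] = (-38 - 2) / (5 - 1) = -10
P[-2,1,5] = (-10 - 4) / (5 - (-2)) = -2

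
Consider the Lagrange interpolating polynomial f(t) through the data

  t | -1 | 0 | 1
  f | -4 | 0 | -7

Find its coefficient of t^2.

Build the Lagrange basis polynomials:
L_0(t) = t(t - 1) / [2] = (1/2)t^2 - (1/2)t
L_1(t) = (t + 1)(t - 1) / [-1] = -t^2 + 1
L_2(t) = (t + 1)t / [2] = (1/2)t^2 + (1/2)t
f(t) = (-4)·L_0 + 0·L_1 + (-7)·L_2
Only the coefficient of t^2 is needed; take it from each L_i and combine:
(-4)·(1/2) + 0·(-1) + (-7)·(1/2) = -11/2

-11/2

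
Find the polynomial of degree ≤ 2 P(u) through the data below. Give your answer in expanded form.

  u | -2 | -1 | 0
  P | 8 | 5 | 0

L_0(u) = (u + 1)u / [2] = (1/2)u^2 + (1/2)u
L_1(u) = (u + 2)u / [-1] = -u^2 - 2u
L_2(u) = (u + 2)(u + 1) / [2] = (1/2)u^2 + (3/2)u + 1
P(u) = 8·L_0 + 5·L_1 + 0·L_2
  8·L_0(u) = 4u^2 + 4u
  5·L_1(u) = -5u^2 - 10u
  0·L_2(u) = 0
Adding term by term: -u^2 - 6u

P(u) = -u^2 - 6u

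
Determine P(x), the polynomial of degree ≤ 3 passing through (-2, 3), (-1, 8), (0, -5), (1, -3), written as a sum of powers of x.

P(x) = (11/2)x^3 + (15/2)x^2 - 11x - 5

L_0(x) = (x + 1)x(x - 1) / [-6] = -(1/6)x^3 + (1/6)x
L_1(x) = (x + 2)x(x - 1) / [2] = (1/2)x^3 + (1/2)x^2 - x
L_2(x) = (x + 2)(x + 1)(x - 1) / [-2] = -(1/2)x^3 - x^2 + (1/2)x + 1
L_3(x) = (x + 2)(x + 1)x / [6] = (1/6)x^3 + (1/2)x^2 + (1/3)x
P(x) = 3·L_0 + 8·L_1 + (-5)·L_2 + (-3)·L_3
  3·L_0(x) = -(1/2)x^3 + (1/2)x
  8·L_1(x) = 4x^3 + 4x^2 - 8x
  (-5)·L_2(x) = (5/2)x^3 + 5x^2 - (5/2)x - 5
  (-3)·L_3(x) = -(1/2)x^3 - (3/2)x^2 - x
Adding term by term: (11/2)x^3 + (15/2)x^2 - 11x - 5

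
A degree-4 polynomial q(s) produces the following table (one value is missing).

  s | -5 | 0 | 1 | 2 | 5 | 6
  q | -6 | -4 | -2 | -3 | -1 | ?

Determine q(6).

582/35

The 5 known values determine q uniquely (degree ≤ 4).
Evaluate each Lagrange basis at s = 6:
L_0(6) = (6)·(5)·(4)·(1)/[(-5)·(-6)·(-7)·(-10)] = 2/35
L_1(6) = (11)·(5)·(4)·(1)/[(5)·(-1)·(-2)·(-5)] = -22/5
L_2(6) = (11)·(6)·(4)·(1)/[(6)·(1)·(-1)·(-4)] = 11
L_3(6) = (11)·(6)·(5)·(1)/[(7)·(2)·(1)·(-3)] = -55/7
L_4(6) = (11)·(6)·(5)·(4)/[(10)·(5)·(4)·(3)] = 11/5
Sum: (-6)·(2/35) + (-4)·(-22/5) + (-2)·(11) + (-3)·(-55/7) + (-1)·(11/5) = 582/35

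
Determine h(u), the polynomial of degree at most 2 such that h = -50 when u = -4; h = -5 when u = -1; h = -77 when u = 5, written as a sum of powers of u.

Build the Lagrange basis polynomials:
L_0(u) = (u + 1)(u - 5) / [27] = (1/27)u^2 - (4/27)u - 5/27
L_1(u) = (u + 4)(u - 5) / [-18] = -(1/18)u^2 + (1/18)u + 10/9
L_2(u) = (u + 4)(u + 1) / [54] = (1/54)u^2 + (5/54)u + 2/27
h(u) = (-50)·L_0 + (-5)·L_1 + (-77)·L_2
  (-50)·L_0(u) = -(50/27)u^2 + (200/27)u + 250/27
  (-5)·L_1(u) = (5/18)u^2 - (5/18)u - 50/9
  (-77)·L_2(u) = -(77/54)u^2 - (385/54)u - 154/27
Adding term by term: -3u^2 - 2

h(u) = -3u^2 - 2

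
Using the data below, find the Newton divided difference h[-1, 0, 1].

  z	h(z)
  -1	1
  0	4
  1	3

-2

h[-1,0] = (4 - 1) / (0 - (-1)) = 3
h[0,1] = (3 - 4) / (1 - 0) = -1
h[-1,0,1] = (-1 - 3) / (1 - (-1)) = -2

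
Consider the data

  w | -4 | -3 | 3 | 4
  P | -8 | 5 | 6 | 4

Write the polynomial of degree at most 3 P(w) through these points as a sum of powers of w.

Build the Lagrange basis polynomials:
L_0(w) = (w + 3)(w - 3)(w - 4) / [-56] = -(1/56)w^3 + (1/14)w^2 + (9/56)w - 9/14
L_1(w) = (w + 4)(w - 3)(w - 4) / [42] = (1/42)w^3 - (1/14)w^2 - (8/21)w + 8/7
L_2(w) = (w + 4)(w + 3)(w - 4) / [-42] = -(1/42)w^3 - (1/14)w^2 + (8/21)w + 8/7
L_3(w) = (w + 4)(w + 3)(w - 3) / [56] = (1/56)w^3 + (1/14)w^2 - (9/56)w - 9/14
P(w) = (-8)·L_0 + 5·L_1 + 6·L_2 + 4·L_3
  (-8)·L_0(w) = (1/7)w^3 - (4/7)w^2 - (9/7)w + 36/7
  5·L_1(w) = (5/42)w^3 - (5/14)w^2 - (40/21)w + 40/7
  6·L_2(w) = -(1/7)w^3 - (3/7)w^2 + (16/7)w + 48/7
  4·L_3(w) = (1/14)w^3 + (2/7)w^2 - (9/14)w - 18/7
Adding term by term: (4/21)w^3 - (15/14)w^2 - (65/42)w + 106/7

P(w) = (4/21)w^3 - (15/14)w^2 - (65/42)w + 106/7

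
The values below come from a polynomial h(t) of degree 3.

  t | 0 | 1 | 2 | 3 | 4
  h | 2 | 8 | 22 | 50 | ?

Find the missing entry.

98

The 4 known values determine h uniquely (degree ≤ 3).
Evaluate each Lagrange basis at t = 4:
L_0(4) = (3)·(2)·(1)/[(-1)·(-2)·(-3)] = -1
L_1(4) = (4)·(2)·(1)/[(1)·(-1)·(-2)] = 4
L_2(4) = (4)·(3)·(1)/[(2)·(1)·(-1)] = -6
L_3(4) = (4)·(3)·(2)/[(3)·(2)·(1)] = 4
Sum: 2·(-1) + 8·(4) + 22·(-6) + 50·(4) = 98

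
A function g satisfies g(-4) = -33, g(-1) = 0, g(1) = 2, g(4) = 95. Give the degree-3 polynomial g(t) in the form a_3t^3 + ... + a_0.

g(t) = t^3 + 2t^2 - 1

Newton's divided differences:
g[-4,-1] = (0 - (-33)) / (-1 - (-4)) = 11
g[-1,1] = (2 - 0) / (1 - (-1)) = 1
g[1,4] = (95 - 2) / (4 - 1) = 31
g[-4,-1,1] = (1 - 11) / (1 - (-4)) = -2
g[-1,1,4] = (31 - 1) / (4 - (-1)) = 6
g[-4,-1,1,4] = (6 - (-2)) / (4 - (-4)) = 1
g(t) = -33 + 11·(t + 4) + (-2)·(t + 4)(t + 1) + 1·(t + 4)(t + 1)(t - 1)
Expanding: g(t) = t^3 + 2t^2 - 1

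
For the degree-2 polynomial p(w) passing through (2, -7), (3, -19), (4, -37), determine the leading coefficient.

-3

L_0(w) = (w - 3)(w - 4) / [2] = (1/2)w^2 - (7/2)w + 6
L_1(w) = (w - 2)(w - 4) / [-1] = -w^2 + 6w - 8
L_2(w) = (w - 2)(w - 3) / [2] = (1/2)w^2 - (5/2)w + 3
p(w) = (-7)·L_0 + (-19)·L_1 + (-37)·L_2
Only the coefficient of w^2 is needed; take it from each L_i and combine:
(-7)·(1/2) + (-19)·(-1) + (-37)·(1/2) = -3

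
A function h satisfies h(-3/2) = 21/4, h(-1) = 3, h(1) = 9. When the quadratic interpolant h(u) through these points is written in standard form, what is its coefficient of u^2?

3

Build the Lagrange basis polynomials:
L_0(u) = (u + 1)(u - 1) / [5/4] = (4/5)u^2 - 4/5
L_1(u) = (u + 3/2)(u - 1) / [-1] = -u^2 - (1/2)u + 3/2
L_2(u) = (u + 3/2)(u + 1) / [5] = (1/5)u^2 + (1/2)u + 3/10
h(u) = (21/4)·L_0 + 3·L_1 + 9·L_2
Only the coefficient of u^2 is needed; take it from each L_i and combine:
(21/4)·(4/5) + 3·(-1) + 9·(1/5) = 3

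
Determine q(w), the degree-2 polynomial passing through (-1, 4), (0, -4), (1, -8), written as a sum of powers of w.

Newton's divided differences:
q[-1,0] = (-4 - 4) / (0 - (-1)) = -8
q[0,1] = (-8 - (-4)) / (1 - 0) = -4
q[-1,0,1] = (-4 - (-8)) / (1 - (-1)) = 2
q(w) = 4 + (-8)·(w + 1) + 2·(w + 1)w
Expanding: q(w) = 2w^2 - 6w - 4

q(w) = 2w^2 - 6w - 4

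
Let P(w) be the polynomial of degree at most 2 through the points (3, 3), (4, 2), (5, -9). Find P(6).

-30

L_0(6) = (2)·(1)/[(-1)·(-2)] = 1
L_1(6) = (3)·(1)/[(1)·(-1)] = -3
L_2(6) = (3)·(2)/[(2)·(1)] = 3
Sum: 3·(1) + 2·(-3) + (-9)·(3) = -30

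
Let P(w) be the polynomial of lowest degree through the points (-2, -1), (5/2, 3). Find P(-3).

-17/9

Evaluate each Lagrange basis at w = -3:
L_0(-3) = (-11/2)/[(-9/2)] = 11/9
L_1(-3) = (-1)/[(9/2)] = -2/9
Sum: (-1)·(11/9) + 3·(-2/9) = -17/9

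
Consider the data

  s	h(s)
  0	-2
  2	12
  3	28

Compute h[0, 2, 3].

3

h[0,2] = (12 - (-2)) / (2 - 0) = 7
h[2,3] = (28 - 12) / (3 - 2) = 16
h[0,2,3] = (16 - 7) / (3 - 0) = 3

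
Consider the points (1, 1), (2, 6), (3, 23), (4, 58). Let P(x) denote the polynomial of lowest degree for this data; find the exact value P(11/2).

Using Newton's divided-difference form:
P[1,2] = (6 - 1) / (2 - 1) = 5
P[2,3] = (23 - 6) / (3 - 2) = 17
P[3,4] = (58 - 23) / (4 - 3) = 35
P[1,2,3] = (17 - 5) / (3 - 1) = 6
P[2,3,4] = (35 - 17) / (4 - 2) = 9
P[1,2,3,4] = (9 - 6) / (4 - 1) = 1
P(11/2) = 1 + 5·(9/2) + 6·(9/2)·(7/2) + 1·(9/2)·(7/2)·(5/2) = 1259/8

1259/8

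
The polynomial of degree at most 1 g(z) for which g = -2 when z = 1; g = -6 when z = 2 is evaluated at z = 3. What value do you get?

-10

Evaluate each Lagrange basis at z = 3:
L_0(3) = (1)/[(-1)] = -1
L_1(3) = (2)/[(1)] = 2
Sum: (-2)·(-1) + (-6)·(2) = -10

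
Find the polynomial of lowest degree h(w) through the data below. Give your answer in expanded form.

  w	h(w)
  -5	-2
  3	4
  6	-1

h(w) = -(29/132)w^2 + (41/132)w + 111/22

L_0(w) = (w - 3)(w - 6) / [88] = (1/88)w^2 - (9/88)w + 9/44
L_1(w) = (w + 5)(w - 6) / [-24] = -(1/24)w^2 + (1/24)w + 5/4
L_2(w) = (w + 5)(w - 3) / [33] = (1/33)w^2 + (2/33)w - 5/11
h(w) = (-2)·L_0 + 4·L_1 + (-1)·L_2
  (-2)·L_0(w) = -(1/44)w^2 + (9/44)w - 9/22
  4·L_1(w) = -(1/6)w^2 + (1/6)w + 5
  (-1)·L_2(w) = -(1/33)w^2 - (2/33)w + 5/11
Adding term by term: -(29/132)w^2 + (41/132)w + 111/22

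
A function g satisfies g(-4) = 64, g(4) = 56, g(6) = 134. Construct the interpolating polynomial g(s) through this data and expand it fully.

L_0(s) = (s - 4)(s - 6) / [80] = (1/80)s^2 - (1/8)s + 3/10
L_1(s) = (s + 4)(s - 6) / [-16] = -(1/16)s^2 + (1/8)s + 3/2
L_2(s) = (s + 4)(s - 4) / [20] = (1/20)s^2 - 4/5
g(s) = 64·L_0 + 56·L_1 + 134·L_2
  64·L_0(s) = (4/5)s^2 - 8s + 96/5
  56·L_1(s) = -(7/2)s^2 + 7s + 84
  134·L_2(s) = (67/10)s^2 - 536/5
Adding term by term: 4s^2 - s - 4

g(s) = 4s^2 - s - 4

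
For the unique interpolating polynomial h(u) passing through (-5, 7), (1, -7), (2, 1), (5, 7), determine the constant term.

Build the Lagrange basis polynomials:
L_0(u) = (u - 1)(u - 2)(u - 5) / [-420] = -(1/420)u^3 + (2/105)u^2 - (17/420)u + 1/42
L_1(u) = (u + 5)(u - 2)(u - 5) / [24] = (1/24)u^3 - (1/12)u^2 - (25/24)u + 25/12
L_2(u) = (u + 5)(u - 1)(u - 5) / [-21] = -(1/21)u^3 + (1/21)u^2 + (25/21)u - 25/21
L_3(u) = (u + 5)(u - 1)(u - 2) / [120] = (1/120)u^3 + (1/60)u^2 - (13/120)u + 1/12
h(u) = 7·L_0 + (-7)·L_1 + 1·L_2 + 7·L_3
Only the constant term is needed; take it from each L_i and combine:
7·(1/42) + (-7)·(25/12) + 1·(-25/21) + 7·(1/12) = -631/42

-631/42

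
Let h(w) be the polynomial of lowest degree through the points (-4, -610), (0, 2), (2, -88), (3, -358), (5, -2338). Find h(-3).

-178

L_0(-3) = (-3)·(-5)·(-6)·(-8)/[(-4)·(-6)·(-7)·(-9)] = 10/21
L_1(-3) = (1)·(-5)·(-6)·(-8)/[(4)·(-2)·(-3)·(-5)] = 2
L_2(-3) = (1)·(-3)·(-6)·(-8)/[(6)·(2)·(-1)·(-3)] = -4
L_3(-3) = (1)·(-3)·(-5)·(-8)/[(7)·(3)·(1)·(-2)] = 20/7
L_4(-3) = (1)·(-3)·(-5)·(-6)/[(9)·(5)·(3)·(2)] = -1/3
Sum: (-610)·(10/21) + 2·(2) + (-88)·(-4) + (-358)·(20/7) + (-2338)·(-1/3) = -178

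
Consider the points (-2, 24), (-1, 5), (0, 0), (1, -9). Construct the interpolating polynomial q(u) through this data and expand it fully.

q(u) = -3u^3 - 2u^2 - 4u

Newton's divided differences:
q[-2,-1] = (5 - 24) / (-1 - (-2)) = -19
q[-1,0] = (0 - 5) / (0 - (-1)) = -5
q[0,1] = (-9 - 0) / (1 - 0) = -9
q[-2,-1,0] = (-5 - (-19)) / (0 - (-2)) = 7
q[-1,0,1] = (-9 - (-5)) / (1 - (-1)) = -2
q[-2,-1,0,1] = (-2 - 7) / (1 - (-2)) = -3
q(u) = 24 + (-19)·(u + 2) + 7·(u + 2)(u + 1) + (-3)·(u + 2)(u + 1)u
Expanding: q(u) = -3u^3 - 2u^2 - 4u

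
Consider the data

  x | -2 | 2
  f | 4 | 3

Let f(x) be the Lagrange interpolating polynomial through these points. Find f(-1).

Evaluate each Lagrange basis at x = -1:
L_0(-1) = (-3)/[(-4)] = 3/4
L_1(-1) = (1)/[(4)] = 1/4
Sum: 4·(3/4) + 3·(1/4) = 15/4

15/4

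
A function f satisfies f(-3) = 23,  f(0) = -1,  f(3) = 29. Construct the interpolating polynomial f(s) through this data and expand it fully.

L_0(s) = s(s - 3) / [18] = (1/18)s^2 - (1/6)s
L_1(s) = (s + 3)(s - 3) / [-9] = -(1/9)s^2 + 1
L_2(s) = (s + 3)s / [18] = (1/18)s^2 + (1/6)s
f(s) = 23·L_0 + (-1)·L_1 + 29·L_2
  23·L_0(s) = (23/18)s^2 - (23/6)s
  (-1)·L_1(s) = (1/9)s^2 - 1
  29·L_2(s) = (29/18)s^2 + (29/6)s
Adding term by term: 3s^2 + s - 1

f(s) = 3s^2 + s - 1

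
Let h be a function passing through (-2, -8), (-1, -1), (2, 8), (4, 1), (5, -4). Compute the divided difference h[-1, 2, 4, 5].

2/15

h[-1,2] = (8 - (-1)) / (2 - (-1)) = 3
h[2,4] = (1 - 8) / (4 - 2) = -7/2
h[4,5] = (-4 - 1) / (5 - 4) = -5
h[-1,2,4] = (-7/2 - 3) / (4 - (-1)) = -13/10
h[2,4,5] = (-5 - (-7/2)) / (5 - 2) = -1/2
h[-1,2,4,5] = (-1/2 - (-13/10)) / (5 - (-1)) = 2/15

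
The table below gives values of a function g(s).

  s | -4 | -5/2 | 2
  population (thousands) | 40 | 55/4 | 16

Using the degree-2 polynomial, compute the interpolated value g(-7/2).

Evaluate each Lagrange basis at s = -7/2:
L_0(-7/2) = (-1)·(-11/2)/[(-3/2)·(-6)] = 11/18
L_1(-7/2) = (1/2)·(-11/2)/[(3/2)·(-9/2)] = 11/27
L_2(-7/2) = (1/2)·(-1)/[(6)·(9/2)] = -1/54
Sum: 40·(11/18) + 55/4·(11/27) + 16·(-1/54) = 119/4

119/4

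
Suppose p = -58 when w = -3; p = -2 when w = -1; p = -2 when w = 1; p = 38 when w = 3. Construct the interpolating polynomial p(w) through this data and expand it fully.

L_0(w) = (w + 1)(w - 1)(w - 3) / [-48] = -(1/48)w^3 + (1/16)w^2 + (1/48)w - 1/16
L_1(w) = (w + 3)(w - 1)(w - 3) / [16] = (1/16)w^3 - (1/16)w^2 - (9/16)w + 9/16
L_2(w) = (w + 3)(w + 1)(w - 3) / [-16] = -(1/16)w^3 - (1/16)w^2 + (9/16)w + 9/16
L_3(w) = (w + 3)(w + 1)(w - 1) / [48] = (1/48)w^3 + (1/16)w^2 - (1/48)w - 1/16
p(w) = (-58)·L_0 + (-2)·L_1 + (-2)·L_2 + 38·L_3
  (-58)·L_0(w) = (29/24)w^3 - (29/8)w^2 - (29/24)w + 29/8
  (-2)·L_1(w) = -(1/8)w^3 + (1/8)w^2 + (9/8)w - 9/8
  (-2)·L_2(w) = (1/8)w^3 + (1/8)w^2 - (9/8)w - 9/8
  38·L_3(w) = (19/24)w^3 + (19/8)w^2 - (19/24)w - 19/8
Adding term by term: 2w^3 - w^2 - 2w - 1

p(w) = 2w^3 - w^2 - 2w - 1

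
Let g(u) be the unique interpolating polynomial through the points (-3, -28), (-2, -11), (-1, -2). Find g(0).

Evaluate each Lagrange basis at u = 0:
L_0(0) = (2)·(1)/[(-1)·(-2)] = 1
L_1(0) = (3)·(1)/[(1)·(-1)] = -3
L_2(0) = (3)·(2)/[(2)·(1)] = 3
Sum: (-28)·(1) + (-11)·(-3) + (-2)·(3) = -1

-1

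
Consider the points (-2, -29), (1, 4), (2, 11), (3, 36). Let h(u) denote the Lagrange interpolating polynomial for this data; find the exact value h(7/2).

Evaluate each Lagrange basis at u = 7/2:
L_0(7/2) = (5/2)·(3/2)·(1/2)/[(-3)·(-4)·(-5)] = -1/32
L_1(7/2) = (11/2)·(3/2)·(1/2)/[(3)·(-1)·(-2)] = 11/16
L_2(7/2) = (11/2)·(5/2)·(1/2)/[(4)·(1)·(-1)] = -55/32
L_3(7/2) = (11/2)·(5/2)·(3/2)/[(5)·(2)·(1)] = 33/16
Sum: (-29)·(-1/32) + 4·(11/16) + 11·(-55/32) + 36·(33/16) = 59

59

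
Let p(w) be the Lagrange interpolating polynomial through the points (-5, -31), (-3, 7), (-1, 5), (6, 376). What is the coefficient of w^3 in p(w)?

1

L_0(w) = (w + 3)(w + 1)(w - 6) / [-88] = -(1/88)w^3 + (1/44)w^2 + (21/88)w + 9/44
L_1(w) = (w + 5)(w + 1)(w - 6) / [36] = (1/36)w^3 - (31/36)w - 5/6
L_2(w) = (w + 5)(w + 3)(w - 6) / [-56] = -(1/56)w^3 - (1/28)w^2 + (33/56)w + 45/28
L_3(w) = (w + 5)(w + 3)(w + 1) / [693] = (1/693)w^3 + (1/77)w^2 + (23/693)w + 5/231
p(w) = (-31)·L_0 + 7·L_1 + 5·L_2 + 376·L_3
Only the coefficient of w^3 is needed; take it from each L_i and combine:
(-31)·(-1/88) + 7·(1/36) + 5·(-1/56) + 376·(1/693) = 1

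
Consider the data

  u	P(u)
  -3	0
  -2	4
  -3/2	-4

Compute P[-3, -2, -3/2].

P[-3,-2] = (4 - 0) / (-2 - (-3)) = 4
P[-2,-3/2] = (-4 - 4) / (-3/2 - (-2)) = -16
P[-3,-2,-3/2] = (-16 - 4) / (-3/2 - (-3)) = -40/3

-40/3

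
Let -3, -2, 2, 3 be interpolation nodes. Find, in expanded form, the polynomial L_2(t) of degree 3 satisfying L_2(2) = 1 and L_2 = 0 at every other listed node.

L_2(t) = -(1/20)t^3 - (1/10)t^2 + (9/20)t + 9/10

L_2(t) = (t + 3)(t + 2)(t - 3) / [(5)·(4)·(-1)]
       = (t^3 + 2t^2 - 9t - 18) / (-20)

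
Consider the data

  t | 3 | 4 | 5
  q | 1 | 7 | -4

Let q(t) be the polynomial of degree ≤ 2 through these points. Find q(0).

-119

Using Newton's divided-difference form:
q[3,4] = (7 - 1) / (4 - 3) = 6
q[4,5] = (-4 - 7) / (5 - 4) = -11
q[3,4,5] = (-11 - 6) / (5 - 3) = -17/2
q(0) = 1 + 6·(-3) + (-17/2)·(-3)·(-4) = -119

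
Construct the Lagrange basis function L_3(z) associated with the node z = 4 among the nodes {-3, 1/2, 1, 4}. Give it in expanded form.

L_3(z) = (z + 3)(z - 1/2)(z - 1) / [(7)·(7/2)·(3)]
       = (z^3 + (3/2)z^2 - 4z + 3/2) / (147/2)

L_3(z) = (2/147)z^3 + (1/49)z^2 - (8/147)z + 1/49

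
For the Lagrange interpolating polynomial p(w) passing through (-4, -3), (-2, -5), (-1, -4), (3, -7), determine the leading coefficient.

Build the Lagrange basis polynomials:
L_0(w) = (w + 2)(w + 1)(w - 3) / [-42] = -(1/42)w^3 + (1/6)w + 1/7
L_1(w) = (w + 4)(w + 1)(w - 3) / [10] = (1/10)w^3 + (1/5)w^2 - (11/10)w - 6/5
L_2(w) = (w + 4)(w + 2)(w - 3) / [-12] = -(1/12)w^3 - (1/4)w^2 + (5/6)w + 2
L_3(w) = (w + 4)(w + 2)(w + 1) / [140] = (1/140)w^3 + (1/20)w^2 + (1/10)w + 2/35
p(w) = (-3)·L_0 + (-5)·L_1 + (-4)·L_2 + (-7)·L_3
Only the coefficient of w^3 is needed; take it from each L_i and combine:
(-3)·(-1/42) + (-5)·(1/10) + (-4)·(-1/12) + (-7)·(1/140) = -61/420

-61/420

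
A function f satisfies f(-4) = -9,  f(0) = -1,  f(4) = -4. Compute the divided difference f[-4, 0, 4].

f[-4,0] = (-1 - (-9)) / (0 - (-4)) = 2
f[0,4] = (-4 - (-1)) / (4 - 0) = -3/4
f[-4,0,4] = (-3/4 - 2) / (4 - (-4)) = -11/32

-11/32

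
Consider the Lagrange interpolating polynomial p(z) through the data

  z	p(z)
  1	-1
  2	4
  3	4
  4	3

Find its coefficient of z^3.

L_0(z) = (z - 2)(z - 3)(z - 4) / [-6] = -(1/6)z^3 + (3/2)z^2 - (13/3)z + 4
L_1(z) = (z - 1)(z - 3)(z - 4) / [2] = (1/2)z^3 - 4z^2 + (19/2)z - 6
L_2(z) = (z - 1)(z - 2)(z - 4) / [-2] = -(1/2)z^3 + (7/2)z^2 - 7z + 4
L_3(z) = (z - 1)(z - 2)(z - 3) / [6] = (1/6)z^3 - z^2 + (11/6)z - 1
p(z) = (-1)·L_0 + 4·L_1 + 4·L_2 + 3·L_3
Only the coefficient of z^3 is needed; take it from each L_i and combine:
(-1)·(-1/6) + 4·(1/2) + 4·(-1/2) + 3·(1/6) = 2/3

2/3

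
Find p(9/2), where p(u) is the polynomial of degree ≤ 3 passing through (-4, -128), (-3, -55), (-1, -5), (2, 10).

Using Newton's divided-difference form:
p[-4,-3] = (-55 - (-128)) / (-3 - (-4)) = 73
p[-3,-1] = (-5 - (-55)) / (-1 - (-3)) = 25
p[-1,2] = (10 - (-5)) / (2 - (-1)) = 5
p[-4,-3,-1] = (25 - 73) / (-1 - (-4)) = -16
p[-3,-1,2] = (5 - 25) / (2 - (-3)) = -4
p[-4,-3,-1,2] = (-4 - (-16)) / (2 - (-4)) = 2
p(9/2) = -128 + 73·(17/2) + (-16)·(17/2)·(15/2) + 2·(17/2)·(15/2)·(11/2) = 695/4

695/4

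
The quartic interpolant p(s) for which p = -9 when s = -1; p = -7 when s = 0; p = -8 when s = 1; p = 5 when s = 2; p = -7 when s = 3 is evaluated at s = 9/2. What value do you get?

-295

Using Newton's divided-difference form:
p[-1,0] = (-7 - (-9)) / (0 - (-1)) = 2
p[0,1] = (-8 - (-7)) / (1 - 0) = -1
p[1,2] = (5 - (-8)) / (2 - 1) = 13
p[2,3] = (-7 - 5) / (3 - 2) = -12
p[-1,0,1] = (-1 - 2) / (1 - (-1)) = -3/2
p[0,1,2] = (13 - (-1)) / (2 - 0) = 7
p[1,2,3] = (-12 - 13) / (3 - 1) = -25/2
p[-1,0,1,2] = (7 - (-3/2)) / (2 - (-1)) = 17/6
p[0,1,2,3] = (-25/2 - 7) / (3 - 0) = -13/2
p[-1,0,1,2,3] = (-13/2 - 17/6) / (3 - (-1)) = -7/3
p(9/2) = -9 + 2·(11/2) + (-3/2)·(11/2)·(9/2) + (17/6)·(11/2)·(9/2)·(7/2) + (-7/3)·(11/2)·(9/2)·(7/2)·(5/2) = -295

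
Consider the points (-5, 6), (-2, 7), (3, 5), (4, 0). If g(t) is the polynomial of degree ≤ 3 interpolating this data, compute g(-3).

L_0(-3) = (-1)·(-6)·(-7)/[(-3)·(-8)·(-9)] = 7/36
L_1(-3) = (2)·(-6)·(-7)/[(3)·(-5)·(-6)] = 14/15
L_2(-3) = (2)·(-1)·(-7)/[(8)·(5)·(-1)] = -7/20
L_3(-3) = (2)·(-1)·(-6)/[(9)·(6)·(1)] = 2/9
Sum: 6·(7/36) + 7·(14/15) + 5·(-7/20) + 0 = 119/20

119/20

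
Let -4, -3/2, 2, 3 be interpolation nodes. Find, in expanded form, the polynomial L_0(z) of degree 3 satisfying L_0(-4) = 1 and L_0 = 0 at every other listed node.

L_0(z) = (z + 3/2)(z - 2)(z - 3) / [(-5/2)·(-6)·(-7)]
       = (z^3 - (7/2)z^2 - (3/2)z + 9) / (-105)

L_0(z) = -(1/105)z^3 + (1/30)z^2 + (1/70)z - 3/35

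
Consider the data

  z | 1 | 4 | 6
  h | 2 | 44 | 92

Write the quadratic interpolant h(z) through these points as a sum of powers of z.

L_0(z) = (z - 4)(z - 6) / [15] = (1/15)z^2 - (2/3)z + 8/5
L_1(z) = (z - 1)(z - 6) / [-6] = -(1/6)z^2 + (7/6)z - 1
L_2(z) = (z - 1)(z - 4) / [10] = (1/10)z^2 - (1/2)z + 2/5
h(z) = 2·L_0 + 44·L_1 + 92·L_2
  2·L_0(z) = (2/15)z^2 - (4/3)z + 16/5
  44·L_1(z) = -(22/3)z^2 + (154/3)z - 44
  92·L_2(z) = (46/5)z^2 - 46z + 184/5
Adding term by term: 2z^2 + 4z - 4

h(z) = 2z^2 + 4z - 4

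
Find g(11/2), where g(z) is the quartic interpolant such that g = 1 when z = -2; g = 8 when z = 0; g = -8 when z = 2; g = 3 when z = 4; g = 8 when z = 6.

25063/2048

Using Newton's divided-difference form:
g[-2,0] = (8 - 1) / (0 - (-2)) = 7/2
g[0,2] = (-8 - 8) / (2 - 0) = -8
g[2,4] = (3 - (-8)) / (4 - 2) = 11/2
g[4,6] = (8 - 3) / (6 - 4) = 5/2
g[-2,0,2] = (-8 - 7/2) / (2 - (-2)) = -23/8
g[0,2,4] = (11/2 - (-8)) / (4 - 0) = 27/8
g[2,4,6] = (5/2 - 11/2) / (6 - 2) = -3/4
g[-2,0,2,4] = (27/8 - (-23/8)) / (4 - (-2)) = 25/24
g[0,2,4,6] = (-3/4 - 27/8) / (6 - 0) = -11/16
g[-2,0,2,4,6] = (-11/16 - 25/24) / (6 - (-2)) = -83/384
g(11/2) = 1 + (7/2)·(15/2) + (-23/8)·(15/2)·(11/2) + (25/24)·(15/2)·(11/2)·(7/2) + (-83/384)·(15/2)·(11/2)·(7/2)·(3/2) = 25063/2048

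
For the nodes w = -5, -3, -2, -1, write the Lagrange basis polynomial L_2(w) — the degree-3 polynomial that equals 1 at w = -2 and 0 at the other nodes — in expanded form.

L_2(w) = -(1/3)w^3 - 3w^2 - (23/3)w - 5

L_2(w) = (w + 5)(w + 3)(w + 1) / [(3)·(1)·(-1)]
       = (w^3 + 9w^2 + 23w + 15) / (-3)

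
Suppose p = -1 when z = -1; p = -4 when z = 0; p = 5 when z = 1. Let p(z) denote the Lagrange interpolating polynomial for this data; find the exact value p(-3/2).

5

Evaluate each Lagrange basis at z = -3/2:
L_0(-3/2) = (-3/2)·(-5/2)/[(-1)·(-2)] = 15/8
L_1(-3/2) = (-1/2)·(-5/2)/[(1)·(-1)] = -5/4
L_2(-3/2) = (-1/2)·(-3/2)/[(2)·(1)] = 3/8
Sum: (-1)·(15/8) + (-4)·(-5/4) + 5·(3/8) = 5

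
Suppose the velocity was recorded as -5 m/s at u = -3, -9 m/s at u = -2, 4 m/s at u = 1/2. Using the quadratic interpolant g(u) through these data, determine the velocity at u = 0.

-43/35

Evaluate each Lagrange basis at u = 0:
L_0(0) = (2)·(-1/2)/[(-1)·(-7/2)] = -2/7
L_1(0) = (3)·(-1/2)/[(1)·(-5/2)] = 3/5
L_2(0) = (3)·(2)/[(7/2)·(5/2)] = 24/35
Sum: (-5)·(-2/7) + (-9)·(3/5) + 4·(24/35) = -43/35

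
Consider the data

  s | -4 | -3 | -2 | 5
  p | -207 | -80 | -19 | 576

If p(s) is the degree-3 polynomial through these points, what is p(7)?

Using Newton's divided-difference form:
p[-4,-3] = (-80 - (-207)) / (-3 - (-4)) = 127
p[-3,-2] = (-19 - (-80)) / (-2 - (-3)) = 61
p[-2,5] = (576 - (-19)) / (5 - (-2)) = 85
p[-4,-3,-2] = (61 - 127) / (-2 - (-4)) = -33
p[-3,-2,5] = (85 - 61) / (5 - (-3)) = 3
p[-4,-3,-2,5] = (3 - (-33)) / (5 - (-4)) = 4
p(7) = -207 + 127·(11) + (-33)·(11)·(10) + 4·(11)·(10)·(9) = 1520

1520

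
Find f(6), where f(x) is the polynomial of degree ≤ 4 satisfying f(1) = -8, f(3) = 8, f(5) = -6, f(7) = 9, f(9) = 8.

Using Newton's divided-difference form:
f[1,3] = (8 - (-8)) / (3 - 1) = 8
f[3,5] = (-6 - 8) / (5 - 3) = -7
f[5,7] = (9 - (-6)) / (7 - 5) = 15/2
f[7,9] = (8 - 9) / (9 - 7) = -1/2
f[1,3,5] = (-7 - 8) / (5 - 1) = -15/4
f[3,5,7] = (15/2 - (-7)) / (7 - 3) = 29/8
f[5,7,9] = (-1/2 - 15/2) / (9 - 5) = -2
f[1,3,5,7] = (29/8 - (-15/4)) / (7 - 1) = 59/48
f[3,5,7,9] = (-2 - 29/8) / (9 - 3) = -15/16
f[1,3,5,7,9] = (-15/16 - 59/48) / (9 - 1) = -13/48
f(6) = -8 + 8·(5) + (-15/4)·(5)·(3) + (59/48)·(5)·(3)·(1) + (-13/48)·(5)·(3)·(1)·(-1) = -7/4

-7/4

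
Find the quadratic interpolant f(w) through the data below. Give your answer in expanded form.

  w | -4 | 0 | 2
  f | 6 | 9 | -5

f(w) = -(31/24)w^2 - (53/12)w + 9

L_0(w) = w(w - 2) / [24] = (1/24)w^2 - (1/12)w
L_1(w) = (w + 4)(w - 2) / [-8] = -(1/8)w^2 - (1/4)w + 1
L_2(w) = (w + 4)w / [12] = (1/12)w^2 + (1/3)w
f(w) = 6·L_0 + 9·L_1 + (-5)·L_2
  6·L_0(w) = (1/4)w^2 - (1/2)w
  9·L_1(w) = -(9/8)w^2 - (9/4)w + 9
  (-5)·L_2(w) = -(5/12)w^2 - (5/3)w
Adding term by term: -(31/24)w^2 - (53/12)w + 9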